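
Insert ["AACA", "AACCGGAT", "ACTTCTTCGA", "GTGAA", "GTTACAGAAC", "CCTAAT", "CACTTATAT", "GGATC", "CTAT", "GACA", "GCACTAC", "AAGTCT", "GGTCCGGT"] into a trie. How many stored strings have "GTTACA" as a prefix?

1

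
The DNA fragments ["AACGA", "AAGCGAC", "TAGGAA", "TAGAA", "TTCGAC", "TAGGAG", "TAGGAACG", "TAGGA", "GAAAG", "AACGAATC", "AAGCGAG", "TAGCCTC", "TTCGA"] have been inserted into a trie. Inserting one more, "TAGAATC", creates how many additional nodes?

The longest prefix of "TAGAATC" already in the trie is "TAGAA" (length 5).
So 7 − 5 = 2 new nodes.

2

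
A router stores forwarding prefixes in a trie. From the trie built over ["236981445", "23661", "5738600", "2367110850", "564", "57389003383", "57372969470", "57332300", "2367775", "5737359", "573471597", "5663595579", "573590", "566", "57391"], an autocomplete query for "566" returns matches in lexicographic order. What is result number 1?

DFS of the "566" subtree visits, in order: "566", "5663595579"
Position 1: 566

566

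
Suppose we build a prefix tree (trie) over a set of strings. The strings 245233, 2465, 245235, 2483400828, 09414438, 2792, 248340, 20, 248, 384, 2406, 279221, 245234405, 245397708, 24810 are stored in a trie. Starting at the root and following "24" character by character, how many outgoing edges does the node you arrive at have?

4

The children of the "24" node are the distinct next characters among strings starting with "24".
Characters that immediately follow "24" among the stored strings: {0, 5, 6, 8}.
That node has 4 child edges.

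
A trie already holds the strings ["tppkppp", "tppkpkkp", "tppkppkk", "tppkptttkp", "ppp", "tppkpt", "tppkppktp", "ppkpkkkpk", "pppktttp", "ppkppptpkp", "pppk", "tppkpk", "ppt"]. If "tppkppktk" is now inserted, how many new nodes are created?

The longest prefix of "tppkppktk" already in the trie is "tppkppkt" (length 8).
So 9 − 8 = 1 new nodes.

1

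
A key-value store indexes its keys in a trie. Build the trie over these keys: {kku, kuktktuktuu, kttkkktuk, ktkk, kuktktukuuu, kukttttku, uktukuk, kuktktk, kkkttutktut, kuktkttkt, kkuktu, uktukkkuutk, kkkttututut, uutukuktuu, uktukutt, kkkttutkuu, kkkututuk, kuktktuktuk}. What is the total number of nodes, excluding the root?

84

Count nodes per top-level branch (shared prefixes stored once):
  'k'-branch (kkkttutktut, kkkttutkuu, kkkttututut, kkkututuk, kku, kkuktu, ktkk, kttkkktuk, kuktktk, kuktkttkt, kuktktuktuk, kuktktuktuu, kuktktukuuu, kukttttku): 60 nodes
  'u'-branch (uktukkkuutk, uktukuk, uktukutt, uutukuktuu): 24 nodes
Sum: 84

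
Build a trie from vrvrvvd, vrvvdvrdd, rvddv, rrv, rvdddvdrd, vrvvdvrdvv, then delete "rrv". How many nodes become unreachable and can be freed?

2

Walk "rrv" from the leaf back toward the root, removing each node that no remaining word uses.
The suffix "rv" (2 nodes) is used only by "rrv"; the node for "r" still has the child "v", so pruning stops there.
Nodes removed: 2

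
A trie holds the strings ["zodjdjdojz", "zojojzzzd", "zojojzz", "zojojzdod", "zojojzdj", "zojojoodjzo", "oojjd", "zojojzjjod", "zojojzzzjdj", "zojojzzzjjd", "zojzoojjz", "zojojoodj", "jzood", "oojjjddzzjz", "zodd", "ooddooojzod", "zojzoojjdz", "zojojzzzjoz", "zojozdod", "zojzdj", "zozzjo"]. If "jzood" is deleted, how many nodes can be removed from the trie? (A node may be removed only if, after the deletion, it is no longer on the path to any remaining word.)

After clearing the end-marker at "jzood", prune upward until reaching a node still needed by another word.
No other word shares any prefix with "jzood", so all 5 of its nodes go.
Nodes removed: 5

5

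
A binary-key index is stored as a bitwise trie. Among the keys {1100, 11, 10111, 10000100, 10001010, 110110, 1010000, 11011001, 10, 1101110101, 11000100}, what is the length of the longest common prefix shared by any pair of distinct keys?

6

The deepest shared node is where two words last agree before diverging.
"110110" and "11011001" agree on "110110" (6 characters) before diverging; nothing deeper is shared.
Longest shared-prefix length: 6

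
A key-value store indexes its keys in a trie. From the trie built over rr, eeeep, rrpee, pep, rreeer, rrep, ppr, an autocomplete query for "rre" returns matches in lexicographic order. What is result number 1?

rreeer

Filter for "rre…" and sort: "rreeer", "rrep"
Position 1: rreeer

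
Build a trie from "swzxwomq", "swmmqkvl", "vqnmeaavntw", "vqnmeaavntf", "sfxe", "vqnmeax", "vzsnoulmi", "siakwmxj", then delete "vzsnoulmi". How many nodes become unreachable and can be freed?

8

After clearing the end-marker at "vzsnoulmi", prune upward until reaching a node still needed by another word.
The suffix "zsnoulmi" (8 nodes) is used only by "vzsnoulmi"; the node for "v" still has the child "q", so pruning stops there.
Nodes removed: 8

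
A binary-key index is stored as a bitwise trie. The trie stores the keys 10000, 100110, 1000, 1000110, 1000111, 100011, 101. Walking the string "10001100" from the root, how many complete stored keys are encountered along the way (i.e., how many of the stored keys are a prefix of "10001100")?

3

Walk "10001100" from the root; an end-of-word marker is hit whenever a stored word is a prefix of "10001100".
Prefixes of the query that are stored words: "1000", "100011", "1000110"
Count: 3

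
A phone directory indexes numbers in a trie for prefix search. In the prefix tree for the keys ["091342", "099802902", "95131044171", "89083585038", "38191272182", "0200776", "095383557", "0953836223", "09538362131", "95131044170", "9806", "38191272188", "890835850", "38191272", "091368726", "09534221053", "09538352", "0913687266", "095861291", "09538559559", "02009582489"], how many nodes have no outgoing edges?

Leaves are exactly the stored words that no other stored word extends.
Those words: "0200776", "02009582489", "091342", "0913687266", "09534221053", "09538352", "095383557", "09538362131", "0953836223", "09538559559", "095861291", "099802902", "38191272182", "38191272188", "89083585038", "95131044170", "95131044171", "9806"
Leaf count: 18

18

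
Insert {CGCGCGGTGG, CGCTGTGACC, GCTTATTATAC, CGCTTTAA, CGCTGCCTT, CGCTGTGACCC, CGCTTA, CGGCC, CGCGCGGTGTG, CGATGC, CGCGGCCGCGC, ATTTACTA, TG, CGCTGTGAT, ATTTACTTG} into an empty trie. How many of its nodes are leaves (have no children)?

Leaves are exactly the stored words that no other stored word extends.
Those words: "ATTTACTA", "ATTTACTTG", "CGATGC", "CGCGCGGTGG", "CGCGCGGTGTG", "CGCGGCCGCGC", "CGCTGCCTT", "CGCTGTGACCC", "CGCTGTGAT", "CGCTTA", "CGCTTTAA", "CGGCC", "GCTTATTATAC", "TG"
Leaf count: 14

14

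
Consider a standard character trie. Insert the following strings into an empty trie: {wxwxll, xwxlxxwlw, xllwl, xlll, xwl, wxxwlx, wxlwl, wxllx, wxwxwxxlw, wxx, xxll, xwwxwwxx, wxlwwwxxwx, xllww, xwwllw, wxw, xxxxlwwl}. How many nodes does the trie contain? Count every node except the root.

60

Insert word by word; a character creates a node only if that edge doesn't already exist:
  "wxwxll" → 6 new (w, x, w, x, l, l)
  "xwxlxxwlw" → 9 new (x, w, x, l, x, x, w, l, w)
  "xllwl" → prefix "x" already present; 4 new (l, l, w, l)
  "xlll" → prefix "xll" already present; 1 new (l)
  "xwl" → prefix "xw" already present; 1 new (l)
  "wxxwlx" → prefix "wx" already present; 4 new (x, w, l, x)
  "wxlwl" → prefix "wx" already present; 3 new (l, w, l)
  "wxllx" → prefix "wxl" already present; 2 new (l, x)
  "wxwxwxxlw" → prefix "wxwx" already present; 5 new (w, x, x, l, w)
  "wxx" → prefix "wxx" already present; 0 new (none)
  "xxll" → prefix "x" already present; 3 new (x, l, l)
  "xwwxwwxx" → prefix "xw" already present; 6 new (w, x, w, w, x, x)
  "wxlwwwxxwx" → prefix "wxlw" already present; 6 new (w, w, x, x, w, x)
  "xllww" → prefix "xllw" already present; 1 new (w)
  "xwwllw" → prefix "xww" already present; 3 new (l, l, w)
  "wxw" → prefix "wxw" already present; 0 new (none)
  "xxxxlwwl" → prefix "xx" already present; 6 new (x, x, l, w, w, l)
Total nodes = 6 + 9 + 4 + 1 + 1 + 4 + 3 + 2 + 5 + 0 + 3 + 6 + 6 + 1 + 3 + 0 + 6 = 60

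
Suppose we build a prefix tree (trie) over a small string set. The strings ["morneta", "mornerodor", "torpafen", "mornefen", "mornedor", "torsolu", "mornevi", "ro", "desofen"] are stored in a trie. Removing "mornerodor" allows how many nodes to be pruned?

Walk "mornerodor" from the leaf back toward the root, removing each node that no remaining word uses.
The suffix "rodor" (5 nodes) is used only by "mornerodor"; the node for "morne" still has the child "t", so pruning stops there.
Nodes removed: 5

5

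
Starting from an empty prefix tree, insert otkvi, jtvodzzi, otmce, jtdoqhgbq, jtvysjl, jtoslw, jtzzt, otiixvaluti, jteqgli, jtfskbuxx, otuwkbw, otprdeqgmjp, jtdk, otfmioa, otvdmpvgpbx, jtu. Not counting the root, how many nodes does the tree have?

Trace insertions, counting only characters that open a new branch:
  "otkvi" → 5 new (o, t, k, v, i)
  "jtvodzzi" → 8 new (j, t, v, o, d, z, z, i)
  "otmce" → prefix "ot" already present; 3 new (m, c, e)
  "jtdoqhgbq" → prefix "jt" already present; 7 new (d, o, q, h, g, b, q)
  "jtvysjl" → prefix "jtv" already present; 4 new (y, s, j, l)
  "jtoslw" → prefix "jt" already present; 4 new (o, s, l, w)
  "jtzzt" → prefix "jt" already present; 3 new (z, z, t)
  "otiixvaluti" → prefix "ot" already present; 9 new (i, i, x, v, a, l, u, t, i)
  "jteqgli" → prefix "jt" already present; 5 new (e, q, g, l, i)
  "jtfskbuxx" → prefix "jt" already present; 7 new (f, s, k, b, u, x, x)
  "otuwkbw" → prefix "ot" already present; 5 new (u, w, k, b, w)
  "otprdeqgmjp" → prefix "ot" already present; 9 new (p, r, d, e, q, g, m, j, p)
  "jtdk" → prefix "jtd" already present; 1 new (k)
  "otfmioa" → prefix "ot" already present; 5 new (f, m, i, o, a)
  "otvdmpvgpbx" → prefix "ot" already present; 9 new (v, d, m, p, v, g, p, b, x)
  "jtu" → prefix "jt" already present; 1 new (u)
Total nodes = 5 + 8 + 3 + 7 + 4 + 4 + 3 + 9 + 5 + 7 + 5 + 9 + 1 + 5 + 9 + 1 = 85

85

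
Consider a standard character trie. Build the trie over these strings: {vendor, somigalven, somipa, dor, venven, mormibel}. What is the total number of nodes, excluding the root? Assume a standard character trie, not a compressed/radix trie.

32

Count nodes per top-level branch (shared prefixes stored once):
  'd'-branch (dor): 3 nodes
  'm'-branch (mormibel): 8 nodes
  's'-branch (somigalven, somipa): 12 nodes
  'v'-branch (vendor, venven): 9 nodes
Sum: 32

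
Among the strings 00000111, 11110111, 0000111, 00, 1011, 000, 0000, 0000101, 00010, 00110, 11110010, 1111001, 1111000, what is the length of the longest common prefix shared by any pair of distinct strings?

The deepest shared node is where two words last agree before diverging.
e.g. "1111001" and "11110010" share the prefix "1111001" of length 7; no pair shares a longer one.
Longest shared-prefix length: 7

7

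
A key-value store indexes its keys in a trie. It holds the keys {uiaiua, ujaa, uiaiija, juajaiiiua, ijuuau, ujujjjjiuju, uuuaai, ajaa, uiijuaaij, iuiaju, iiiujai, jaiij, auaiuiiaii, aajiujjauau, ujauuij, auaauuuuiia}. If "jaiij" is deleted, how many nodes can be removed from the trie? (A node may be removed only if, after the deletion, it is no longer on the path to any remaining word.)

Walk "jaiij" from the leaf back toward the root, removing each node that no remaining word uses.
The suffix "aiij" (4 nodes) is used only by "jaiij"; the node for "j" still has the child "u", so pruning stops there.
Nodes removed: 4

4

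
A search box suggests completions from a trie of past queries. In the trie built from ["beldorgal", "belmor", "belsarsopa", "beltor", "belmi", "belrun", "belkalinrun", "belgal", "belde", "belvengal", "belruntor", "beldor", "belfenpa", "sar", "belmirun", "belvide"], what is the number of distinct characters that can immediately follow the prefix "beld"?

2

The children of the "beld" node are the distinct next characters among strings starting with "beld".
Characters that immediately follow "beld" among the stored strings: {e, o}.
That node has 2 child edges.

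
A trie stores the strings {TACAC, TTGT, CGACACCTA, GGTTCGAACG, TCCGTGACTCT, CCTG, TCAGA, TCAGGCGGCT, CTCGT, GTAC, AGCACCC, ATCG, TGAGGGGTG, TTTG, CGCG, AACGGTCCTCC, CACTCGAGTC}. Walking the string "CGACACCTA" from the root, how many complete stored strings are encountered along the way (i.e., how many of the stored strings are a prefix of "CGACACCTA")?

1

Check each prefix of "CGACACCTA" against the stored set — each match is an end-marker on the path.
Prefixes of the query that are stored words: "CGACACCTA"
Count: 1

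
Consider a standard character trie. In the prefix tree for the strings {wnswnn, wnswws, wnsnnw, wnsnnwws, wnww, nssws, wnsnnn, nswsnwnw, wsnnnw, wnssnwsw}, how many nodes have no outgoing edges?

9

A leaf is a node with no children — equivalently, the end of a word that is not a proper prefix of any other stored word.
Those words: "nssws", "nswsnwnw", "wnsnnn", "wnsnnwws", "wnssnwsw", "wnswnn", "wnswws", "wnww", "wsnnnw"
Leaf count: 9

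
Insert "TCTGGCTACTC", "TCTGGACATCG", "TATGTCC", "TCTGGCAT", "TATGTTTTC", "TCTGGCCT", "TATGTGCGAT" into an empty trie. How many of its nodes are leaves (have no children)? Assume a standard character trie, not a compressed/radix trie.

7

Leaves are exactly the stored words that no other stored word extends.
Those words: "TATGTCC", "TATGTGCGAT", "TATGTTTTC", "TCTGGACATCG", "TCTGGCAT", "TCTGGCCT", "TCTGGCTACTC"
Leaf count: 7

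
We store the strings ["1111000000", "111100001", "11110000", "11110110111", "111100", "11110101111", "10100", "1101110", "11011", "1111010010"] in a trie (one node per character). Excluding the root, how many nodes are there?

34

For each word, the new-node count is its length minus the longest prefix already in the trie:
  "1111000000" → 10 new (1, 1, 1, 1, 0, 0, 0, 0, 0, 0)
  "111100001" → prefix "11110000" already present; 1 new (1)
  "11110000" → prefix "11110000" already present; 0 new (none)
  "11110110111" → prefix "11110" already present; 6 new (1, 1, 0, 1, 1, 1)
  "111100" → prefix "111100" already present; 0 new (none)
  "11110101111" → prefix "111101" already present; 5 new (0, 1, 1, 1, 1)
  "10100" → prefix "1" already present; 4 new (0, 1, 0, 0)
  "1101110" → prefix "11" already present; 5 new (0, 1, 1, 1, 0)
  "11011" → prefix "11011" already present; 0 new (none)
  "1111010010" → prefix "1111010" already present; 3 new (0, 1, 0)
Total nodes = 10 + 1 + 0 + 6 + 0 + 5 + 4 + 5 + 0 + 3 = 34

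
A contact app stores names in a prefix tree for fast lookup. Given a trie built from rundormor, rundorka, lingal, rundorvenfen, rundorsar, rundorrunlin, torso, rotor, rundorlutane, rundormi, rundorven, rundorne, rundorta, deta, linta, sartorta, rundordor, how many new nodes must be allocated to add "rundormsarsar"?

"rundorm" is already a path in the trie; the remaining "sarsar" must be added.
Each of the 6 remaining characters creates one node.

6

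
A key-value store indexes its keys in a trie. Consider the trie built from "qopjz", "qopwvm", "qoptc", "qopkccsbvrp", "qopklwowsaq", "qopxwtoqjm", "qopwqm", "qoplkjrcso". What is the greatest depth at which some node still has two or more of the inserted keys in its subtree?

Look for the deepest trie node that still has at least two words in its subtree.
"qopkccsbvrp" and "qopklwowsaq" agree on "qopk" (4 characters) before diverging; nothing deeper is shared.
Longest shared-prefix length: 4

4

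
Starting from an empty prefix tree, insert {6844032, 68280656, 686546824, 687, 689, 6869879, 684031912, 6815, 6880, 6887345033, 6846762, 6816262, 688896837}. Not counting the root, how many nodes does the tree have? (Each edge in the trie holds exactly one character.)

Trace insertions, counting only characters that open a new branch:
  "6844032" → 7 new (6, 8, 4, 4, 0, 3, 2)
  "68280656" → prefix "68" already present; 6 new (2, 8, 0, 6, 5, 6)
  "686546824" → prefix "68" already present; 7 new (6, 5, 4, 6, 8, 2, 4)
  "687" → prefix "68" already present; 1 new (7)
  "689" → prefix "68" already present; 1 new (9)
  "6869879" → prefix "686" already present; 4 new (9, 8, 7, 9)
  "684031912" → prefix "684" already present; 6 new (0, 3, 1, 9, 1, 2)
  "6815" → prefix "68" already present; 2 new (1, 5)
  "6880" → prefix "68" already present; 2 new (8, 0)
  "6887345033" → prefix "688" already present; 7 new (7, 3, 4, 5, 0, 3, 3)
  "6846762" → prefix "684" already present; 4 new (6, 7, 6, 2)
  "6816262" → prefix "681" already present; 4 new (6, 2, 6, 2)
  "688896837" → prefix "688" already present; 6 new (8, 9, 6, 8, 3, 7)
Total nodes = 7 + 6 + 7 + 1 + 1 + 4 + 6 + 2 + 2 + 7 + 4 + 4 + 6 = 57

57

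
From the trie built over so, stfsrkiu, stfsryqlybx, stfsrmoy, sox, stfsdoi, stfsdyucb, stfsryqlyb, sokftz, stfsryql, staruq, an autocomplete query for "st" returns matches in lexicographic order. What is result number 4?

DFS of the "st" subtree visits, in order: "staruq", "stfsdoi", "stfsdyucb", "stfsrkiu", "stfsrmoy", "stfsryql", "stfsryqlyb", "stfsryqlybx"
The 4th is stfsrkiu.

stfsrkiu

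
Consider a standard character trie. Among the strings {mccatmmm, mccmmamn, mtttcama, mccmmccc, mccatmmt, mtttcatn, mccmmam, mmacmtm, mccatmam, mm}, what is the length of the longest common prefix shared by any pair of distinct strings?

Equivalently: take the maximum, over all pairs, of their longest common prefix length.
"mccatmmm" and "mccatmmt" agree on "mccatmm" (7 characters) before diverging; nothing deeper is shared.
Longest shared-prefix length: 7

7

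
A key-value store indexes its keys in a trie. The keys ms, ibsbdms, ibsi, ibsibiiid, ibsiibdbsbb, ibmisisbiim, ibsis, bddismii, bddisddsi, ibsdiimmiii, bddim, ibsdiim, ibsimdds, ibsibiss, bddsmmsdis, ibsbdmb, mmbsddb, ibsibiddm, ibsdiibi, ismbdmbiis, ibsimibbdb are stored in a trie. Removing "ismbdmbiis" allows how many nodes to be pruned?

9

A node on "ismbdmbiis"'s path can go only if nothing else ends at it or branches off below it.
The suffix "smbdmbiis" (9 nodes) is used only by "ismbdmbiis"; the node for "i" still has the child "b", so pruning stops there.
Nodes removed: 9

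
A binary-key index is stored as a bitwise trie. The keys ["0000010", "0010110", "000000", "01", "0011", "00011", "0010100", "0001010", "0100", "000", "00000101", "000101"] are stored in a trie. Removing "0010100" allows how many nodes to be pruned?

2

Walk "0010100" from the leaf back toward the root, removing each node that no remaining word uses.
The suffix "00" (2 nodes) is used only by "0010100"; the node for "00101" still has the child "1", so pruning stops there.
Nodes removed: 2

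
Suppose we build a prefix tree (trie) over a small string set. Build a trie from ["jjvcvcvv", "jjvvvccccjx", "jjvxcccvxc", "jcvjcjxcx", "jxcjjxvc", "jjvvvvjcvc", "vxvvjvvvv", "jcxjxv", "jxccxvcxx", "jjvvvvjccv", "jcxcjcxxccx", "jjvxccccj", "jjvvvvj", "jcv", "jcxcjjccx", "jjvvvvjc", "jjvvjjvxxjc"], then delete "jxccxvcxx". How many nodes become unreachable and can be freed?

6

After clearing the end-marker at "jxccxvcxx", prune upward until reaching a node still needed by another word.
The suffix "cxvcxx" (6 nodes) is used only by "jxccxvcxx"; the node for "jxc" still has the child "j", so pruning stops there.
Nodes removed: 6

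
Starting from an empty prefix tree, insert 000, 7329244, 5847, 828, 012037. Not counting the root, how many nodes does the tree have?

22

Trace insertions, counting only characters that open a new branch:
  "000" → 3 new (0, 0, 0)
  "7329244" → 7 new (7, 3, 2, 9, 2, 4, 4)
  "5847" → 4 new (5, 8, 4, 7)
  "828" → 3 new (8, 2, 8)
  "012037" → prefix "0" already present; 5 new (1, 2, 0, 3, 7)
Total nodes = 3 + 7 + 4 + 3 + 5 = 22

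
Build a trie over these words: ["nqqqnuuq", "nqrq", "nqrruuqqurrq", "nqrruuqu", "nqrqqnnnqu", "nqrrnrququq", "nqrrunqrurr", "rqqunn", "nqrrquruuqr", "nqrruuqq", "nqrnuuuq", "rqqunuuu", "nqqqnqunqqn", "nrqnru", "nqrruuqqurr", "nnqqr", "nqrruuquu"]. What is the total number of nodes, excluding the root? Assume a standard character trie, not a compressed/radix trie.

For each word, the new-node count is its length minus the longest prefix already in the trie:
  "nqqqnuuq" → 8 new (n, q, q, q, n, u, u, q)
  "nqrq" → prefix "nq" already present; 2 new (r, q)
  "nqrruuqqurrq" → prefix "nqr" already present; 9 new (r, u, u, q, q, u, r, r, q)
  "nqrruuqu" → prefix "nqrruuq" already present; 1 new (u)
  "nqrqqnnnqu" → prefix "nqrq" already present; 6 new (q, n, n, n, q, u)
  "nqrrnrququq" → prefix "nqrr" already present; 7 new (n, r, q, u, q, u, q)
  "nqrrunqrurr" → prefix "nqrru" already present; 6 new (n, q, r, u, r, r)
  "rqqunn" → 6 new (r, q, q, u, n, n)
  "nqrrquruuqr" → prefix "nqrr" already present; 7 new (q, u, r, u, u, q, r)
  "nqrruuqq" → prefix "nqrruuqq" already present; 0 new (none)
  "nqrnuuuq" → prefix "nqr" already present; 5 new (n, u, u, u, q)
  "rqqunuuu" → prefix "rqqun" already present; 3 new (u, u, u)
  "nqqqnqunqqn" → prefix "nqqqn" already present; 6 new (q, u, n, q, q, n)
  "nrqnru" → prefix "n" already present; 5 new (r, q, n, r, u)
  "nqrruuqqurr" → prefix "nqrruuqqurr" already present; 0 new (none)
  "nnqqr" → prefix "n" already present; 4 new (n, q, q, r)
  "nqrruuquu" → prefix "nqrruuqu" already present; 1 new (u)
Total nodes = 8 + 2 + 9 + 1 + 6 + 7 + 6 + 6 + 7 + 0 + 5 + 3 + 6 + 5 + 0 + 4 + 1 = 76

76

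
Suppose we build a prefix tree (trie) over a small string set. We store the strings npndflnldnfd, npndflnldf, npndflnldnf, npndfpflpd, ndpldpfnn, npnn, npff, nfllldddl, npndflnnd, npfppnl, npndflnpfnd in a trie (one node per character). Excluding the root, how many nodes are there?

47

Insert word by word; a character creates a node only if that edge doesn't already exist:
  "npndflnldnfd" → 12 new (n, p, n, d, f, l, n, l, d, n, f, d)
  "npndflnldf" → prefix "npndflnld" already present; 1 new (f)
  "npndflnldnf" → prefix "npndflnldnf" already present; 0 new (none)
  "npndfpflpd" → prefix "npndf" already present; 5 new (p, f, l, p, d)
  "ndpldpfnn" → prefix "n" already present; 8 new (d, p, l, d, p, f, n, n)
  "npnn" → prefix "npn" already present; 1 new (n)
  "npff" → prefix "np" already present; 2 new (f, f)
  "nfllldddl" → prefix "n" already present; 8 new (f, l, l, l, d, d, d, l)
  "npndflnnd" → prefix "npndfln" already present; 2 new (n, d)
  "npfppnl" → prefix "npf" already present; 4 new (p, p, n, l)
  "npndflnpfnd" → prefix "npndfln" already present; 4 new (p, f, n, d)
Total nodes = 12 + 1 + 0 + 5 + 8 + 1 + 2 + 8 + 2 + 4 + 4 = 47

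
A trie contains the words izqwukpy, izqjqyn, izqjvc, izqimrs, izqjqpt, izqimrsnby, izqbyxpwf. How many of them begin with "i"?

7

Filter for entries beginning with "i":
Words under "i": izqbyxpwf, izqimrs, izqimrsnby, izqjqpt, izqjqyn, izqjvc, izqwukpy
Count: 7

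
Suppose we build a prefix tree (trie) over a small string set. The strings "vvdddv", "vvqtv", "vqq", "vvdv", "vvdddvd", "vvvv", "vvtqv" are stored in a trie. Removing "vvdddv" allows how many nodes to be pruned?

0

Walk "vvdddv" from the leaf back toward the root, removing each node that no remaining word uses.
Every node on "vvdddv" is still needed (e.g. by "vvdddvd"), so nothing is freed.
Nodes removed: 0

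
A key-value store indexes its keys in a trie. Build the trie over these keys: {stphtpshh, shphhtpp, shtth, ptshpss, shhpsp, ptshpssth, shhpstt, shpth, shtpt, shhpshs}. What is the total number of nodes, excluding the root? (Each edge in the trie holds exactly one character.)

Insert word by word; a character creates a node only if that edge doesn't already exist:
  "stphtpshh" → 9 new (s, t, p, h, t, p, s, h, h)
  "shphhtpp" → prefix "s" already present; 7 new (h, p, h, h, t, p, p)
  "shtth" → prefix "sh" already present; 3 new (t, t, h)
  "ptshpss" → 7 new (p, t, s, h, p, s, s)
  "shhpsp" → prefix "sh" already present; 4 new (h, p, s, p)
  "ptshpssth" → prefix "ptshpss" already present; 2 new (t, h)
  "shhpstt" → prefix "shhps" already present; 2 new (t, t)
  "shpth" → prefix "shp" already present; 2 new (t, h)
  "shtpt" → prefix "sht" already present; 2 new (p, t)
  "shhpshs" → prefix "shhps" already present; 2 new (h, s)
Total nodes = 9 + 7 + 3 + 7 + 4 + 2 + 2 + 2 + 2 + 2 = 40

40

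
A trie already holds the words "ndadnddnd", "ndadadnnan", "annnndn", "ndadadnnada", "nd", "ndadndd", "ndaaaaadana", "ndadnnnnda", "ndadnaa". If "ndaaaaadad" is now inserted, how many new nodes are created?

Walking "ndaaaaadad" from the root, the first 9 characters ("ndaaaaada") follow existing edges; "d" is the first miss.
Each of the 1 remaining characters creates one node.

1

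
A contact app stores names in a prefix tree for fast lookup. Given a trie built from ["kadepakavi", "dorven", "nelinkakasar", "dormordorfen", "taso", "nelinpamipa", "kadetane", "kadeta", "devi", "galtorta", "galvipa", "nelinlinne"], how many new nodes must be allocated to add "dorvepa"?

2

"dorve" is already a path in the trie; the remaining "pa" must be added.
So 7 − 5 = 2 new nodes.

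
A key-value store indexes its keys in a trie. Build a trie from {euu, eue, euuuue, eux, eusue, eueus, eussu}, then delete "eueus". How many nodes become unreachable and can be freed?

Walk "eueus" from the leaf back toward the root, removing each node that no remaining word uses.
The suffix "us" (2 nodes) is used only by "eueus"; "eue" is itself a stored word, so pruning stops there.
Nodes removed: 2

2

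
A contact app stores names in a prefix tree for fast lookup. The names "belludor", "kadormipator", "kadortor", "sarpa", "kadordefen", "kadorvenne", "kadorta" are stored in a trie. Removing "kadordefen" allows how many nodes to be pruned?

After clearing the end-marker at "kadordefen", prune upward until reaching a node still needed by another word.
The suffix "defen" (5 nodes) is used only by "kadordefen"; the node for "kador" still has the child "m", so pruning stops there.
Nodes removed: 5

5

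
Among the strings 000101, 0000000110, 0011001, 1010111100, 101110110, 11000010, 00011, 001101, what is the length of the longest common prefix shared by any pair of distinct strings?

Equivalently: take the maximum, over all pairs, of their longest common prefix length.
"0011001" and "001101" agree on "00110" (5 characters) before diverging; nothing deeper is shared.
Longest shared-prefix length: 5

5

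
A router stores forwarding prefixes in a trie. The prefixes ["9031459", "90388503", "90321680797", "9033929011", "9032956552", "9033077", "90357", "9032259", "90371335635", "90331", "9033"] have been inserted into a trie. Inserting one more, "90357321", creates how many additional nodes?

3

The longest prefix of "90357321" already in the trie is "90357" (length 5).
New nodes needed: |"90357321"| − 5 = 8 − 5 = 3.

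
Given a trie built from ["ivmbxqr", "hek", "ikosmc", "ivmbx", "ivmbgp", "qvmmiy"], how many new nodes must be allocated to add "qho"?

2

Walking "qho" from the root, the first 1 characters ("q") follow existing edges; "h" is the first miss.
Each of the 2 remaining characters creates one node.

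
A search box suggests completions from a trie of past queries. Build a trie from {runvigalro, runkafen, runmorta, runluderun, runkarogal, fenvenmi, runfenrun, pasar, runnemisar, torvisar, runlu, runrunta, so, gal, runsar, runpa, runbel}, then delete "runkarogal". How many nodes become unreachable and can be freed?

5

A node on "runkarogal"'s path can go only if nothing else ends at it or branches off below it.
The suffix "rogal" (5 nodes) is used only by "runkarogal"; the node for "runka" still has the child "f", so pruning stops there.
Nodes removed: 5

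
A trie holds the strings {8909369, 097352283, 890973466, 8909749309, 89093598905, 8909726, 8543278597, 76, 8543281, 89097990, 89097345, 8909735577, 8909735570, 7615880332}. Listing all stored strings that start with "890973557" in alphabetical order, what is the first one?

Filter for "890973557…" and sort: "8909735570", "8909735577"
The 1st is 8909735570.

8909735570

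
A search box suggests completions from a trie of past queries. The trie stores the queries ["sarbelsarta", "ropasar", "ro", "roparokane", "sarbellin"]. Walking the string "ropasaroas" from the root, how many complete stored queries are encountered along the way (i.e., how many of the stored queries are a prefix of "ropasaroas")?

Check each prefix of "ropasaroas" against the stored set — each match is an end-marker on the path.
Prefixes of the query that are stored words: "ro", "ropasar"
Count: 2

2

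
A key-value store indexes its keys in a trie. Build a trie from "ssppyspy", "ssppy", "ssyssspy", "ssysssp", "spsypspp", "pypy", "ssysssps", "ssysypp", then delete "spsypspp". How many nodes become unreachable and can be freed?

7

Walk "spsypspp" from the leaf back toward the root, removing each node that no remaining word uses.
The suffix "psypspp" (7 nodes) is used only by "spsypspp"; the node for "s" still has the child "s", so pruning stops there.
Nodes removed: 7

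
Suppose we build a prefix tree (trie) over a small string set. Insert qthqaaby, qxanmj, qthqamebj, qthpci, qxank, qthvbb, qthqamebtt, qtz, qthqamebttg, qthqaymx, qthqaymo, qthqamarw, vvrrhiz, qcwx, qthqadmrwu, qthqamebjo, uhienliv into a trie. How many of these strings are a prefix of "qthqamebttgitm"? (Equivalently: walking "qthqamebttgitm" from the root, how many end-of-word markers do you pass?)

Walk "qthqamebttgitm" from the root; an end-of-word marker is hit whenever a stored word is a prefix of "qthqamebttgitm".
Prefixes of the query that are stored words: "qthqamebtt", "qthqamebttg"
Count: 2

2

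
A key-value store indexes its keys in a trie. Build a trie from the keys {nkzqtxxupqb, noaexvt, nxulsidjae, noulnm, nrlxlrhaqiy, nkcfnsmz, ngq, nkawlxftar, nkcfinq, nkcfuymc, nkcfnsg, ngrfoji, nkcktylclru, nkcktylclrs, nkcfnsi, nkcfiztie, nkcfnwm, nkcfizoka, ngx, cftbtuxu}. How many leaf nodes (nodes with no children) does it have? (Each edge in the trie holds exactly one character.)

A leaf is a node with no children — equivalently, the end of a word that is not a proper prefix of any other stored word.
Those words: "cftbtuxu", "ngq", "ngrfoji", "ngx", "nkawlxftar", "nkcfinq", "nkcfizoka", "nkcfiztie", "nkcfnsg", "nkcfnsi", "nkcfnsmz", "nkcfnwm", "nkcfuymc", "nkcktylclrs", "nkcktylclru", "nkzqtxxupqb", "noaexvt", "noulnm", "nrlxlrhaqiy", "nxulsidjae"
Leaf count: 20

20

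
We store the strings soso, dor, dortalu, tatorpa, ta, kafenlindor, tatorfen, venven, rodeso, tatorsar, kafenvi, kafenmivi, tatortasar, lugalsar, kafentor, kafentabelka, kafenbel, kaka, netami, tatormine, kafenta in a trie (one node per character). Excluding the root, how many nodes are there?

Insert word by word; a character creates a node only if that edge doesn't already exist:
  "soso" → 4 new (s, o, s, o)
  "dor" → 3 new (d, o, r)
  "dortalu" → prefix "dor" already present; 4 new (t, a, l, u)
  "tatorpa" → 7 new (t, a, t, o, r, p, a)
  "ta" → prefix "ta" already present; 0 new (none)
  "kafenlindor" → 11 new (k, a, f, e, n, l, i, n, d, o, r)
  "tatorfen" → prefix "tator" already present; 3 new (f, e, n)
  "venven" → 6 new (v, e, n, v, e, n)
  "rodeso" → 6 new (r, o, d, e, s, o)
  "tatorsar" → prefix "tator" already present; 3 new (s, a, r)
  "kafenvi" → prefix "kafen" already present; 2 new (v, i)
  "kafenmivi" → prefix "kafen" already present; 4 new (m, i, v, i)
  "tatortasar" → prefix "tator" already present; 5 new (t, a, s, a, r)
  "lugalsar" → 8 new (l, u, g, a, l, s, a, r)
  "kafentor" → prefix "kafen" already present; 3 new (t, o, r)
  "kafentabelka" → prefix "kafent" already present; 6 new (a, b, e, l, k, a)
  "kafenbel" → prefix "kafen" already present; 3 new (b, e, l)
  "kaka" → prefix "ka" already present; 2 new (k, a)
  "netami" → 6 new (n, e, t, a, m, i)
  "tatormine" → prefix "tator" already present; 4 new (m, i, n, e)
  "kafenta" → prefix "kafenta" already present; 0 new (none)
Total nodes = 4 + 3 + 4 + 7 + 0 + 11 + 3 + 6 + 6 + 3 + 2 + 4 + 5 + 8 + 3 + 6 + 3 + 2 + 6 + 4 + 0 = 90

90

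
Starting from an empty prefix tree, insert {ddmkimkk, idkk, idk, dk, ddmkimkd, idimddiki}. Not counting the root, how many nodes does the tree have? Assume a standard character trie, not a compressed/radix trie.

Trie structure (* marks end of a word):
(root)
├─ d
│  ├─ d
│  │  └─ m
│  │     └─ k
│  │        └─ i
│  │           └─ m
│  │              └─ k
│  │                 ├─ d *
│  │                 └─ k *
│  └─ k *
└─ i
   └─ d
      ├─ i
      │  └─ m
      │     └─ d
      │        └─ d
      │           └─ i
      │              └─ k
      │                 └─ i *
      └─ k *
         └─ k *
Counting every labelled node above: 21.

21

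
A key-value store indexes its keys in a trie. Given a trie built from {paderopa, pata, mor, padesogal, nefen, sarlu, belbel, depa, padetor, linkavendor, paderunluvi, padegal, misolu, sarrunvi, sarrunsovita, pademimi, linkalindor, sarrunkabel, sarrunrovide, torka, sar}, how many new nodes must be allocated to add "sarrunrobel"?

3

"sarrunro" is already a path in the trie; the remaining "bel" must be added.
New nodes needed: |"sarrunrobel"| − 8 = 11 − 8 = 3.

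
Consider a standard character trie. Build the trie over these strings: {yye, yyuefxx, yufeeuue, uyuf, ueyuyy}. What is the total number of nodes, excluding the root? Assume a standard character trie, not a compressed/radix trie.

24

For each word, the new-node count is its length minus the longest prefix already in the trie:
  "yye" → 3 new (y, y, e)
  "yyuefxx" → prefix "yy" already present; 5 new (u, e, f, x, x)
  "yufeeuue" → prefix "y" already present; 7 new (u, f, e, e, u, u, e)
  "uyuf" → 4 new (u, y, u, f)
  "ueyuyy" → prefix "u" already present; 5 new (e, y, u, y, y)
Total nodes = 3 + 5 + 7 + 4 + 5 = 24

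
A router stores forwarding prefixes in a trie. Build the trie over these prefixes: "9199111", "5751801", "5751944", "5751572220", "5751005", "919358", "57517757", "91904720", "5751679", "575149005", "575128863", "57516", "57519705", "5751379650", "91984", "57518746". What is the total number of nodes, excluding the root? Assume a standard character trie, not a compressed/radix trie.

65

Insert word by word; a character creates a node only if that edge doesn't already exist:
  "9199111" → 7 new (9, 1, 9, 9, 1, 1, 1)
  "5751801" → 7 new (5, 7, 5, 1, 8, 0, 1)
  "5751944" → prefix "5751" already present; 3 new (9, 4, 4)
  "5751572220" → prefix "5751" already present; 6 new (5, 7, 2, 2, 2, 0)
  "5751005" → prefix "5751" already present; 3 new (0, 0, 5)
  "919358" → prefix "919" already present; 3 new (3, 5, 8)
  "57517757" → prefix "5751" already present; 4 new (7, 7, 5, 7)
  "91904720" → prefix "919" already present; 5 new (0, 4, 7, 2, 0)
  "5751679" → prefix "5751" already present; 3 new (6, 7, 9)
  "575149005" → prefix "5751" already present; 5 new (4, 9, 0, 0, 5)
  "575128863" → prefix "5751" already present; 5 new (2, 8, 8, 6, 3)
  "57516" → prefix "57516" already present; 0 new (none)
  "57519705" → prefix "57519" already present; 3 new (7, 0, 5)
  "5751379650" → prefix "5751" already present; 6 new (3, 7, 9, 6, 5, 0)
  "91984" → prefix "919" already present; 2 new (8, 4)
  "57518746" → prefix "57518" already present; 3 new (7, 4, 6)
Total nodes = 7 + 7 + 3 + 6 + 3 + 3 + 4 + 5 + 3 + 5 + 5 + 0 + 3 + 6 + 2 + 3 = 65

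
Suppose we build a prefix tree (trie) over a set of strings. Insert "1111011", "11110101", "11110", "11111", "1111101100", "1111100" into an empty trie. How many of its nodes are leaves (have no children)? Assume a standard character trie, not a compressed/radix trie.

Leaves are exactly the stored words that no other stored word extends.
Those words: "11110101", "1111011", "1111100", "1111101100"
Leaf count: 4

4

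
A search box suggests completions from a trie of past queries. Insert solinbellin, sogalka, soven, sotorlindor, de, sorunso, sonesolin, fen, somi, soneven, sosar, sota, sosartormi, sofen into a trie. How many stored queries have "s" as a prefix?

12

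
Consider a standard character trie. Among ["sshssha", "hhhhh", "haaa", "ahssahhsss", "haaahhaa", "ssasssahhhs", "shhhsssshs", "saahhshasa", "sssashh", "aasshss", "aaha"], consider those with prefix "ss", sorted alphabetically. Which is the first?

DFS of the "ss" subtree visits, in order: "ssasssahhhs", "sshssha", "sssashh"
The 1st is ssasssahhhs.

ssasssahhhs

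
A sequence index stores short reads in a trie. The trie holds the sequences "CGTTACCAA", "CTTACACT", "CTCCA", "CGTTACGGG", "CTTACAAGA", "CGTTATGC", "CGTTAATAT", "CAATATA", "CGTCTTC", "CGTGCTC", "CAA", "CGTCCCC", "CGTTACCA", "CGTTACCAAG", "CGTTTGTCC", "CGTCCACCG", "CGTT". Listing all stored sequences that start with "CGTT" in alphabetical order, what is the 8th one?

Words with prefix "CGTT", in lexicographic order: "CGTT", "CGTTAATAT", "CGTTACCA", "CGTTACCAA", "CGTTACCAAG", "CGTTACGGG", "CGTTATGC", "CGTTTGTCC"
Position 8: CGTTTGTCC

CGTTTGTCC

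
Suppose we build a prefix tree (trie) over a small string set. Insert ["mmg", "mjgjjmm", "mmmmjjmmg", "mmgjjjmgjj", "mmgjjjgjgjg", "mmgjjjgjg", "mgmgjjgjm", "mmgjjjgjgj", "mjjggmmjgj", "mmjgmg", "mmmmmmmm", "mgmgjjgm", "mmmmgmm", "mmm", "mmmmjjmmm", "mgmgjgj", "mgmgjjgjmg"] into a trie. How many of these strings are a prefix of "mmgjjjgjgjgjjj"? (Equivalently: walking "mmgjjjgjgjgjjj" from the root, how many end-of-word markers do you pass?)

4

Check each prefix of "mmgjjjgjgjgjjj" against the stored set — each match is an end-marker on the path.
Prefixes of the query that are stored words: "mmg", "mmgjjjgjg", "mmgjjjgjgj", "mmgjjjgjgjg"
Count: 4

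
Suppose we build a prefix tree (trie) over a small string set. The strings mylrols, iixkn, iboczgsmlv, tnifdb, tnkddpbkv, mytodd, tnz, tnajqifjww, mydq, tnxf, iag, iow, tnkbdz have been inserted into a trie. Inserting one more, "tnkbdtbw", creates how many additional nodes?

3

"tnkbd" is already a path in the trie; the remaining "tbw" must be added.
Each of the 3 remaining characters creates one node.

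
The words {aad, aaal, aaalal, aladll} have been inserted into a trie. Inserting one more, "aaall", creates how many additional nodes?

The longest prefix of "aaall" already in the trie is "aaal" (length 4).
New nodes needed: |"aaall"| − 4 = 5 − 4 = 1.

1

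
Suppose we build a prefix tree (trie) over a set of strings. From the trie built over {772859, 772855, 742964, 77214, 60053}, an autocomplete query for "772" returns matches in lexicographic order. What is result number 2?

Words with prefix "772", in lexicographic order: "77214", "772855", "772859"
The 2nd is 772855.

772855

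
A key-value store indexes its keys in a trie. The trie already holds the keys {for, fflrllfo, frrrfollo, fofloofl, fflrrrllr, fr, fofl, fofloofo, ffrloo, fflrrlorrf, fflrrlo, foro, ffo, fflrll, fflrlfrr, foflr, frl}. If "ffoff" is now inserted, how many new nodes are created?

2

The longest prefix of "ffoff" already in the trie is "ffo" (length 3).
New nodes needed: |"ffoff"| − 3 = 5 − 3 = 2.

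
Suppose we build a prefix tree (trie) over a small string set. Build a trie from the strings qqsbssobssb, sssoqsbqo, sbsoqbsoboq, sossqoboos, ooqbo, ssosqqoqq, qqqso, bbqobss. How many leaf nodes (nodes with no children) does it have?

A leaf is a node with no children — equivalently, the end of a word that is not a proper prefix of any other stored word.
Those words: "bbqobss", "ooqbo", "qqqso", "qqsbssobssb", "sbsoqbsoboq", "sossqoboos", "ssosqqoqq", "sssoqsbqo"
Leaf count: 8

8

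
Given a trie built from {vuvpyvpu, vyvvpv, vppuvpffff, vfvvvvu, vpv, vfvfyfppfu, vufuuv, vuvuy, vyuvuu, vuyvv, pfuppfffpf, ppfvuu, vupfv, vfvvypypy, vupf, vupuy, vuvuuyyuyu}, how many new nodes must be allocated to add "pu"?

1

The longest prefix of "pu" already in the trie is "p" (length 1).
New nodes needed: |"pu"| − 1 = 2 − 1 = 1.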